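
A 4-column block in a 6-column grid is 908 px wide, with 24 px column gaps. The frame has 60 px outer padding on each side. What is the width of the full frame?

1494 px

908 − 3·24 = 836; ÷4 gives c = 209 px.
Total width: 2·60 + 6·209 + 5·24 = 1494 px.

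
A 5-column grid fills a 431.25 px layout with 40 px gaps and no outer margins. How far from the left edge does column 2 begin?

94.25 px

5c + 4·40 = 431.25 → 5c = 271.25 → c = 54.25 px.
Each column+gutter stride is 94.25 px; with no margin, 1 of them is 94.25 px.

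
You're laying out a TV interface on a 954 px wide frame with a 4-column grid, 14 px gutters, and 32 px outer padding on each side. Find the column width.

212 px

Subtract both margins: 954 − 2·32 = 890 px.
4 columns + 3 gutters: 4c + 3·14 = 890.
4c = 890 − 42 = 848, so c = 212 px.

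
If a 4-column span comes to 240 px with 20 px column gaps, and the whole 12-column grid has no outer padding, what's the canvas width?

760 px

240 − 3·20 = 180; ÷4 gives c = 45 px.
Total width: 12·45 + 11·20 = 760 px.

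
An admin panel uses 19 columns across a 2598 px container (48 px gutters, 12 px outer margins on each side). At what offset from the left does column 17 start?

2220 px

Inside the margins: 2598 − 24 = 2574 px.
19c + 18·48 = 2574 → 19c = 1710 → c = 90 px.
Each column+gutter stride is 138 px; 16 of them past the 12 px margin is 12 + 2208 = 2220 px.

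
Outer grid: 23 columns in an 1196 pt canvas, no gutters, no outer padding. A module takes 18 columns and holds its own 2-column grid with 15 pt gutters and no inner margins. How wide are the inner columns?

With no gutters, each column is 1196/23 = 52 pt.
18-column span = 18·52 = 936 pt.
Subtracting 1 gutter of 15 leaves 921 for 2 columns, so d = 460.5 pt.

460.5 pt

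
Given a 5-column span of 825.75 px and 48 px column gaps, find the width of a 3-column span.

825.75 − 4·48 = 633.75; ÷5 gives c = 126.75 px.
3 columns plus 2 column gaps: 380.25 + 96 = 476.25 px.

476.25 px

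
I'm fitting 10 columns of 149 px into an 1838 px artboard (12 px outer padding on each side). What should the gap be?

Subtract both margins: 1838 − 2·12 = 1814 px.
Columns use 1490 px, leaving 324 px across 9 gaps = 36 px each.

36 px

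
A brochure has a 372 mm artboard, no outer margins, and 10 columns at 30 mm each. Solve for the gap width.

8 mm

Columns use 300 mm, leaving 72 mm across 9 gaps = 8 mm each.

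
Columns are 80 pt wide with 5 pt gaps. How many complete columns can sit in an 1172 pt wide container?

13 columns

13 columns: 13·80 + 12·5 = 1100 pt ≤ 1172.
14 columns: 1185 pt > 1172. So 13.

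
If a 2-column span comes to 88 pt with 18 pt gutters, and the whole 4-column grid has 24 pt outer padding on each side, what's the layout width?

Subtracting 1 gutter of 18 leaves 70 for 2 columns, so c = 35 pt.
Layout = 2·24 + 4·35 + 3·18 = 48 + 140 + 54 = 242 pt.

242 pt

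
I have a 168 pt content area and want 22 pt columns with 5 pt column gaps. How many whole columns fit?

6 columns

6 columns: 6·22 + 5·5 = 157 pt ≤ 168.
7 columns: 184 pt > 168. So 6.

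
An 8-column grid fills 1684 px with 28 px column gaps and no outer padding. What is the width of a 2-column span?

8 columns + 7 column gaps: 8c + 7·28 = 1684.
8c = 1684 − 196 = 1488, so c = 186 px.
2-column span = 2·186 + 1·28 = 400 px.

400 px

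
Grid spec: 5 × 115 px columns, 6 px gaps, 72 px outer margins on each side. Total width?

743 px

Canvas = 2·72 + 5·115 + 4·6 = 144 + 575 + 24 = 743 px.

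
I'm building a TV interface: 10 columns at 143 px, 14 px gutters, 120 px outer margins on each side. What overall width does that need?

Total width: 2·120 + 10·143 + 9·14 = 1796 px.

1796 px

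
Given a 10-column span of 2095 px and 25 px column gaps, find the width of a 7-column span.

10 columns + 9 column gaps: 10c + 9·25 = 2095.
10c = 2095 − 225 = 1870, so c = 187 px.
7 columns plus 6 column gaps: 1309 + 150 = 1459 px.

1459 px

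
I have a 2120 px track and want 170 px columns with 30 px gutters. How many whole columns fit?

10 columns

10 columns: 10·170 + 9·30 = 1970 px ≤ 2120.
11 columns: 2170 px > 2120. So 10.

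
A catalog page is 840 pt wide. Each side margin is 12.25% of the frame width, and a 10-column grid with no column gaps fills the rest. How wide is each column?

840 × (1 − 2·12.25%) = 840 × 75.5% = 634.2 pt for the columns.
10c = 634.2 → c = 63.42 pt.

63.42 pt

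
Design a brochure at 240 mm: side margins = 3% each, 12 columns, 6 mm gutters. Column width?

13.3 mm

Margins: 3% × 240 = 7.2 mm each, so content = 240 − 14.4 = 225.6 mm.
225.6 − 11·6 = 159.6; ÷12 gives c = 13.3 mm.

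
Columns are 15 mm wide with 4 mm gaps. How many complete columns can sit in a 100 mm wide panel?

Each extra column adds 15 + 4 = 19 mm.
(100 + 4) / 19 = 5.47, so 5 columns fit.

5 columns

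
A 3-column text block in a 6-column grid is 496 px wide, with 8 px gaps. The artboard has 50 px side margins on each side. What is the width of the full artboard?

1100 px

Subtracting 2 gaps of 8 leaves 480 for 3 columns, so c = 160 px.
Artboard = 2·50 + 6·160 + 5·8 = 100 + 960 + 40 = 1100 px.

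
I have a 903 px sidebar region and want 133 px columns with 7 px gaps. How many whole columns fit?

6 columns

k columns need k·133 + (k−1)·7 = k·140 − 7.
k·140 − 7 ≤ 903 → k ≤ 910 / 140 ≈ 6.50, so k = 6.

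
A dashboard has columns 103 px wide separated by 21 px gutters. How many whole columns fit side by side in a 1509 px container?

k columns need k·103 + (k−1)·21 = k·124 − 21.
k·124 − 21 ≤ 1509 → k ≤ 1530 / 124 ≈ 12.34, so k = 12.

12 columns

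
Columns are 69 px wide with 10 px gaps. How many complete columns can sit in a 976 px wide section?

Each extra column adds 69 + 10 = 79 px.
(976 + 10) / 79 = 12.48, so 12 columns fit.

12 columns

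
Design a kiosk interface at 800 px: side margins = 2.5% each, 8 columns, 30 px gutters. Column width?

68.75 px

800 × (1 − 2·2.5%) = 800 × 95% = 760 px for the columns.
760 − 7·30 = 550; ÷8 gives c = 68.75 px.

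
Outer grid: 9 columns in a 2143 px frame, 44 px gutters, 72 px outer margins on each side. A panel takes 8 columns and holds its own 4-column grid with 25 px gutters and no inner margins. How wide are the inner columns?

424.25 px

Outer content = 2143 − 2·72 = 1999 px.
9 columns + 8 gutters: 9c + 8·44 = 1999.
9c = 1999 − 352 = 1647, so c = 183 px.
8 columns plus 7 gutters: 1464 + 308 = 1772 px.
4 columns + 3 gutters: 4d + 3·25 = 1772.
4d = 1772 − 75 = 1697, so d = 424.25 px.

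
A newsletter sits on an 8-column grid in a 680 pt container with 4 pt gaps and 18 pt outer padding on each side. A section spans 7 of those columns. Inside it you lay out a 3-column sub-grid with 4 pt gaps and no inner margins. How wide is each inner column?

Subtract both margins: 680 − 2·18 = 644 pt.
8 columns + 7 gaps: 8c + 7·4 = 644.
8c = 644 − 28 = 616, so c = 77 pt.
7 columns plus 6 gaps: 539 + 24 = 563 pt.
563 − 2·4 = 555; ÷3 gives d = 185 pt.

185 pt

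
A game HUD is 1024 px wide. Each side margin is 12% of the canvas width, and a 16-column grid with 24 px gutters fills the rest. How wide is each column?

Each margin = 12% of 1024 = 122.88 px; content = 1024 − 2·122.88 = 778.24 px.
16 columns + 15 gutters: 16c + 15·24 = 778.24.
16c = 778.24 − 360 = 418.24, so c = 26.14 px.

26.14 px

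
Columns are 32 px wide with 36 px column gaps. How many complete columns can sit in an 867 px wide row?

13 columns

k columns need k·32 + (k−1)·36 = k·68 − 36.
k·68 − 36 ≤ 867 → k ≤ 903 / 68 ≈ 13.28, so k = 13.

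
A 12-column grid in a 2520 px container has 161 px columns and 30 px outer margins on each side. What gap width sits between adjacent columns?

Content width = 2520 − 2·30 = 2460 px.
12·161 + 11g = 2460 → 11g = 528 → g = 48 px.

48 px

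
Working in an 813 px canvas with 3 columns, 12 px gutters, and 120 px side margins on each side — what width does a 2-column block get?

Inside the margins: 813 − 240 = 573 px.
3 columns + 2 gutters: 3c + 2·12 = 573.
3c = 573 − 24 = 549, so c = 183 px.
2 columns plus 1 gutter: 366 + 12 = 378 px.

378 px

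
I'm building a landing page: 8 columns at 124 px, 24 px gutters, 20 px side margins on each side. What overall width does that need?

1200 px

Frame = 2·20 + 8·124 + 7·24 = 40 + 992 + 168 = 1200 px.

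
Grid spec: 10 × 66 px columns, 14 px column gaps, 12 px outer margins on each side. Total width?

Adding margins, columns and gutters: 24 + 660 + 126 = 810 px.

810 px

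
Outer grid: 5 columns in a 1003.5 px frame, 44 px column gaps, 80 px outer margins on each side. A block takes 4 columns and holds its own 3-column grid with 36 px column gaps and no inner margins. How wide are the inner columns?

Outer content = 1003.5 − 2·80 = 843.5 px.
843.5 − 4·44 = 667.5; ÷5 gives c = 133.5 px.
4-column span = 4·133.5 + 3·44 = 666 px.
Subtracting 2 column gaps of 36 leaves 594 for 3 columns, so d = 198 px.

198 px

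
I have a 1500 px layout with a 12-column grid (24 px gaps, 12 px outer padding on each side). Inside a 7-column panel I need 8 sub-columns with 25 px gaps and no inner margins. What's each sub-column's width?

Outer content = 1500 − 2·12 = 1476 px.
1476 − 11·24 = 1212; ÷12 gives c = 101 px.
Span of 7: 7·101 + 6·24 = 707 + 144 = 851 px.
Subtracting 7 gaps of 25 leaves 676 for 8 columns, so d = 84.5 px.

84.5 px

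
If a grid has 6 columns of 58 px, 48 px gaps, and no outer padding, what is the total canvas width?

Summing: 348 + 240 = 588 px.

588 px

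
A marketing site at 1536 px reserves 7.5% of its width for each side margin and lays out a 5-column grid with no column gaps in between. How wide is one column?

261.12 px

Each margin = 7.5% of 1536 = 115.2 px; content = 1536 − 2·115.2 = 1305.6 px.
5c = 1305.6 → c = 261.12 px.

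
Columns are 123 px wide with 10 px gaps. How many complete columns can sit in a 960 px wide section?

7 columns

7 columns: 7·123 + 6·10 = 921 px ≤ 960.
8 columns: 1054 px > 960. So 7.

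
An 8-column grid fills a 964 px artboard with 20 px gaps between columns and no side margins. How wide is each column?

103 px

8 columns + 7 gaps: 8c + 7·20 = 964.
8c = 964 − 140 = 824, so c = 103 px.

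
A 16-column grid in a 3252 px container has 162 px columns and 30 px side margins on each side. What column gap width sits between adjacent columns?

Content width = 3252 − 2·30 = 3192 px.
16·162 + 15g = 3192 → 15g = 600 → g = 40 px.

40 px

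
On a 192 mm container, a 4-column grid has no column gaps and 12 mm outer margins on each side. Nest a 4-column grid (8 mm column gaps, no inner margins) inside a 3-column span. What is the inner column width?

25.5 mm

Take off 24 mm of margins, leaving 168 mm.
With no column gaps, each column is 168/4 = 42 mm.
3-column span = 3·42 = 126 mm.
4d + 3·8 = 126 → 4d = 102 → d = 25.5 mm.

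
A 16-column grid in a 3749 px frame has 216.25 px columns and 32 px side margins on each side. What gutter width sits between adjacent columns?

15 px

Content width = 3749 − 2·32 = 3685 px.
Columns use 3460 px, leaving 225 px across 15 gutters = 15 px each.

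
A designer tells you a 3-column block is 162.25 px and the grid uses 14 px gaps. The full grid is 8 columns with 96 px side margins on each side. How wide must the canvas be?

648 px

3c + 2·14 = 162.25 → 3c = 134.25 → c = 44.75 px.
Canvas = 2·96 + 8·44.75 + 7·14 = 192 + 358 + 98 = 648 px.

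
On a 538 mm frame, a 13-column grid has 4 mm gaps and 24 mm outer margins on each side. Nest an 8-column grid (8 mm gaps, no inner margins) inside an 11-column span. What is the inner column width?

Inside the margins: 538 − 48 = 490 mm.
Subtracting 12 gaps of 4 leaves 442 for 13 columns, so c = 34 mm.
11 columns plus 10 gaps: 374 + 40 = 414 mm.
8d + 7·8 = 414 → 8d = 358 → d = 44.75 mm.

44.75 mm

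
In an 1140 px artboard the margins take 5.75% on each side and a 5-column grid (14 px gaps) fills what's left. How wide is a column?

Margins: 5.75% × 1140 = 65.55 px each, so content = 1140 − 131.1 = 1008.9 px.
5c + 4·14 = 1008.9 → 5c = 952.9 → c = 190.58 px.

190.58 px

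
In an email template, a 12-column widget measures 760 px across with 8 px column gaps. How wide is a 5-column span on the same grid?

Subtracting 11 column gaps of 8 leaves 672 for 12 columns, so c = 56 px.
5 columns plus 4 column gaps: 280 + 32 = 312 px.

312 px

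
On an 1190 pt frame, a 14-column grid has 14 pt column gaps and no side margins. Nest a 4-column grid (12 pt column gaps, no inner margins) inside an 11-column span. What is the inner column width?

Subtracting 13 column gaps of 14 leaves 1008 for 14 columns, so c = 72 pt.
11-column span = 11·72 + 10·14 = 932 pt.
4 columns + 3 column gaps: 4d + 3·12 = 932.
4d = 932 − 36 = 896, so d = 224 pt.

224 pt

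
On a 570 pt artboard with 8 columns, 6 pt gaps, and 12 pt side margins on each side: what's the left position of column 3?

Inside the margins: 570 − 24 = 546 pt.
546 − 7·6 = 504; ÷8 gives c = 63 pt.
Before column 3: the margin + 2 columns + 2 gaps.
Offset = 12 + 2·(63 + 6) = 12 + 138 = 150 pt.

150 pt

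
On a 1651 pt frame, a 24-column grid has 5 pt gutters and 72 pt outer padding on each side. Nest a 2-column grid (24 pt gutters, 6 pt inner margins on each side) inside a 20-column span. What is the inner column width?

Take off 144 pt of margins, leaving 1507 pt.
24c + 23·5 = 1507 → 24c = 1392 → c = 58 pt.
20 columns plus 19 gutters: 1160 + 95 = 1255 pt.
Inner content = 1255 − 2·6 = 1243 pt.
Subtracting 1 gutter of 24 leaves 1219 for 2 columns, so d = 609.5 pt.

609.5 pt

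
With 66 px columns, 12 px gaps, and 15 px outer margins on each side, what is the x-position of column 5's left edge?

327 px

Column 5 starts at margin + 4·(column + gutter) = 15 + 4·78 = 327 px.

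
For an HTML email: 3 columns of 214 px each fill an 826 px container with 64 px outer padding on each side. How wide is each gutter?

28 px

Content width = 826 − 2·64 = 698 px.
3 columns take 3·214 = 642 px; remaining 56 splits into 2 gutters.
g = 56 / 2 = 28 px.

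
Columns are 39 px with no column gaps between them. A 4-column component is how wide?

4-column span = 4·39 = 156 px.

156 px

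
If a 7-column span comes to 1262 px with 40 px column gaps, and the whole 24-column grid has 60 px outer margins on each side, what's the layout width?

4544 px

7 columns + 6 column gaps: 7c + 6·40 = 1262.
7c = 1262 − 240 = 1022, so c = 146 px.
Layout = 2·60 + 24·146 + 23·40 = 120 + 3504 + 920 = 4544 px.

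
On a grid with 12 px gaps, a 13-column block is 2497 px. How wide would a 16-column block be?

2497 − 12·12 = 2353; ÷13 gives c = 181 px.
16-column span = 16·181 + 15·12 = 3076 px.

3076 px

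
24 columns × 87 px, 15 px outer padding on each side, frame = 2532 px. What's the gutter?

Subtract both margins: 2532 − 2·15 = 2502 px.
Columns use 2088 px, leaving 414 px across 23 gutters = 18 px each.

18 px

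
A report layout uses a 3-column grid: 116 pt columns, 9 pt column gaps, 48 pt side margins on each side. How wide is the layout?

462 pt

Layout = 2·48 + 3·116 + 2·9 = 96 + 348 + 18 = 462 pt.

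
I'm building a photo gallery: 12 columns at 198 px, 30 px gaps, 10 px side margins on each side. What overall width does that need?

2726 px

Artboard = 2·10 + 12·198 + 11·30 = 20 + 2376 + 330 = 2726 px.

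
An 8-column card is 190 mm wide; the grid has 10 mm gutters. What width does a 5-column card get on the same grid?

115 mm

Subtracting 7 gutters of 10 leaves 120 for 8 columns, so c = 15 mm.
5-column span = 5·15 + 4·10 = 115 mm.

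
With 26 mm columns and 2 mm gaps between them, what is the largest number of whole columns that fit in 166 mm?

Each extra column adds 26 + 2 = 28 mm.
(166 + 2) / 28 = 6.00, so 6 columns fit.

6 columns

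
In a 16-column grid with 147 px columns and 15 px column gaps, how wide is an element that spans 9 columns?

1443 px

9 columns plus 8 column gaps: 1323 + 120 = 1443 px.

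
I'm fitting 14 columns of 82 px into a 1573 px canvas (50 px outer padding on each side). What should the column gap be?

25 px

Inside the margins: 1573 − 100 = 1473 px.
14 columns take 14·82 = 1148 px; remaining 325 splits into 13 column gaps.
g = 325 / 13 = 25 px.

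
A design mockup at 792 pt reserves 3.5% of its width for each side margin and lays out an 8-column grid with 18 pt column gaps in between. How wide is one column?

Margins: 3.5% × 792 = 27.72 pt each, so content = 792 − 55.44 = 736.56 pt.
736.56 − 7·18 = 610.56; ÷8 gives c = 76.32 pt.

76.32 pt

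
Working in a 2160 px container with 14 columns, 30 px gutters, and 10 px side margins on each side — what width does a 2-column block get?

280 px

Content width = 2160 − 2·10 = 2140 px.
14 columns + 13 gutters: 14c + 13·30 = 2140.
14c = 2140 − 390 = 1750, so c = 125 px.
Span of 2: 2·125 + 1·30 = 250 + 30 = 280 px.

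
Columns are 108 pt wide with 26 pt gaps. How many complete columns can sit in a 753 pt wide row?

5 columns

5 columns: 5·108 + 4·26 = 644 pt ≤ 753.
6 columns: 778 pt > 753. So 5.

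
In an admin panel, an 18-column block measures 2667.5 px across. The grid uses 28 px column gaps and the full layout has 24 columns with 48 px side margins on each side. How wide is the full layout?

3662 px

18 columns + 17 column gaps: 18c + 17·28 = 2667.5.
18c = 2667.5 − 476 = 2191.5, so c = 121.75 px.
Adding margins, columns and gutters: 96 + 2922 + 644 = 3662 px.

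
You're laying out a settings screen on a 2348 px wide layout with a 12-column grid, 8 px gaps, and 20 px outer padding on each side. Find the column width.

185 px

Take off 40 px of margins, leaving 2308 px.
12 columns + 11 gaps: 12c + 11·8 = 2308.
12c = 2308 − 88 = 2220, so c = 185 px.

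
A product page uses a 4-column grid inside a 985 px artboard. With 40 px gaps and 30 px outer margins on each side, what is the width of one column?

Take off 60 px of margins, leaving 925 px.
Subtracting 3 gaps of 40 leaves 805 for 4 columns, so c = 201.25 px.

201.25 px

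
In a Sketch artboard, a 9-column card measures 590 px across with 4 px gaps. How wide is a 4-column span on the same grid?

260 px

Subtracting 8 gaps of 4 leaves 558 for 9 columns, so c = 62 px.
Span of 4: 4·62 + 3·4 = 248 + 12 = 260 px.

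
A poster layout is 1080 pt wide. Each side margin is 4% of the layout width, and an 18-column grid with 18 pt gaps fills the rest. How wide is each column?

38.2 pt

Margins: 4% × 1080 = 43.2 pt each, so content = 1080 − 86.4 = 993.6 pt.
18c + 17·18 = 993.6 → 18c = 687.6 → c = 38.2 pt.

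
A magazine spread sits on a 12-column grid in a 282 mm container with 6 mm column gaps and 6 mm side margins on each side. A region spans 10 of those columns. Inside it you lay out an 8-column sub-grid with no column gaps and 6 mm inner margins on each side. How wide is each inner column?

Take off 12 mm of margins, leaving 270 mm.
Subtracting 11 column gaps of 6 leaves 204 for 12 columns, so c = 17 mm.
Span of 10: 10·17 + 9·6 = 170 + 54 = 224 mm.
Inner content = 224 − 2·6 = 212 mm.
8d = 212 → d = 26.5 mm.

26.5 mm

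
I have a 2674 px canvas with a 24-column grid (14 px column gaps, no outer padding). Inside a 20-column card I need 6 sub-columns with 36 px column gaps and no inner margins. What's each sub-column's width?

341 px

24 columns + 23 column gaps: 24c + 23·14 = 2674.
24c = 2674 − 322 = 2352, so c = 98 px.
20 columns plus 19 column gaps: 1960 + 266 = 2226 px.
2226 − 5·36 = 2046; ÷6 gives d = 341 px.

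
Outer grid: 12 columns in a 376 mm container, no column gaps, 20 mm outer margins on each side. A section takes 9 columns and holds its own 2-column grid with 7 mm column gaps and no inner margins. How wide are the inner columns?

Outer content = 376 − 2·20 = 336 mm.
336 / 12 = 28 mm per column.
With no column gaps, 9 columns span 9·28 = 252 mm.
Subtracting 1 column gap of 7 leaves 245 for 2 columns, so d = 122.5 mm.

122.5 mm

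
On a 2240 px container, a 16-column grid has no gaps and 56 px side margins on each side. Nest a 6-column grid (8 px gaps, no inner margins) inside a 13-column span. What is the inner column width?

281.5 px

Take off 112 px of margins, leaving 2128 px.
16c = 2128 → c = 133 px.
With no gaps, 13 columns span 13·133 = 1729 px.
Subtracting 5 gaps of 8 leaves 1689 for 6 columns, so d = 281.5 px.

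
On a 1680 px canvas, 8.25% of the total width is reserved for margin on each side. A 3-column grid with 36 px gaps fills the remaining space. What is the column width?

443.6 px

Margins: 8.25% × 1680 = 138.6 px each, so content = 1680 − 277.2 = 1402.8 px.
3c + 2·36 = 1402.8 → 3c = 1330.8 → c = 443.6 px.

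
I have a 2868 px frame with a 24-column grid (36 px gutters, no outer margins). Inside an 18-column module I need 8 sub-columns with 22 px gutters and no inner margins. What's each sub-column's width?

24 columns + 23 gutters: 24c + 23·36 = 2868.
24c = 2868 − 828 = 2040, so c = 85 px.
18-column span = 18·85 + 17·36 = 2142 px.
2142 − 7·22 = 1988; ÷8 gives d = 248.5 px.

248.5 px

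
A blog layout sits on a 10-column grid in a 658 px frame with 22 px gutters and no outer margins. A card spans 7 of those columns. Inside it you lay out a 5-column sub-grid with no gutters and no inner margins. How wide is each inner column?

10c + 9·22 = 658 → 10c = 460 → c = 46 px.
7-column span = 7·46 + 6·22 = 454 px.
454 / 5 = 90.8 px per column.

90.8 px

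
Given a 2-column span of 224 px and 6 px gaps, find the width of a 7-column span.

224 − 1·6 = 218; ÷2 gives c = 109 px.
7 columns plus 6 gaps: 763 + 36 = 799 px.

799 px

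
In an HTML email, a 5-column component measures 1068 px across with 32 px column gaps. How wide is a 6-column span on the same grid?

5 columns + 4 column gaps: 5c + 4·32 = 1068.
5c = 1068 − 128 = 940, so c = 188 px.
Span of 6: 6·188 + 5·32 = 1128 + 160 = 1288 px.

1288 px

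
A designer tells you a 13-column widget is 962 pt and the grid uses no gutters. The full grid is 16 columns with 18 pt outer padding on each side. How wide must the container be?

With no gutters, each column is 962/13 = 74 pt.
Container = 2·18 + 16·74 = 36 + 1184 = 1220 pt.

1220 pt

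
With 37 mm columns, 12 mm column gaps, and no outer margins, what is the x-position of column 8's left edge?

343 mm

Before column 8: 7 columns + 7 column gaps.
Offset = 7·(37 + 12) = 7·49 = 343 mm.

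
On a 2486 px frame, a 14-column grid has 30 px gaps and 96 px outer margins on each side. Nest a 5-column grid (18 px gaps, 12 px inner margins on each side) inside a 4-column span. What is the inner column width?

107.6 px

Take off 192 px of margins, leaving 2294 px.
Subtracting 13 gaps of 30 leaves 1904 for 14 columns, so c = 136 px.
4 columns plus 3 gaps: 544 + 90 = 634 px.
Inner content = 634 − 2·12 = 610 px.
610 − 4·18 = 538; ÷5 gives d = 107.6 px.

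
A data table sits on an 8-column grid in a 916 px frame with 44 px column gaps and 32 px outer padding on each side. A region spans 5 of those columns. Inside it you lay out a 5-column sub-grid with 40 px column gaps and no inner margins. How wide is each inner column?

71.2 px

Outer content = 916 − 2·32 = 852 px.
8 columns + 7 column gaps: 8c + 7·44 = 852.
8c = 852 − 308 = 544, so c = 68 px.
5-column span = 5·68 + 4·44 = 516 px.
5d + 4·40 = 516 → 5d = 356 → d = 71.2 px.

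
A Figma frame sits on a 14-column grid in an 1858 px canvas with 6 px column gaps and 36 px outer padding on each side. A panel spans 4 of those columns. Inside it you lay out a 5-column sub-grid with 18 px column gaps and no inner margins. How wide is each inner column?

Take off 72 px of margins, leaving 1786 px.
Subtracting 13 column gaps of 6 leaves 1708 for 14 columns, so c = 122 px.
4 columns plus 3 column gaps: 488 + 18 = 506 px.
506 − 4·18 = 434; ÷5 gives d = 86.8 px.

86.8 px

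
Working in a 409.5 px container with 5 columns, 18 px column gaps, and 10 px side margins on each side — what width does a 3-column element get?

226.5 px

Take off 20 px of margins, leaving 389.5 px.
5c + 4·18 = 389.5 → 5c = 317.5 → c = 63.5 px.
3-column span = 3·63.5 + 2·18 = 226.5 px.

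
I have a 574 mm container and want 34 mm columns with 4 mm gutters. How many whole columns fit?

k columns need k·34 + (k−1)·4 = k·38 − 4.
k·38 − 4 ≤ 574 → k ≤ 578 / 38 ≈ 15.21, so k = 15.

15 columns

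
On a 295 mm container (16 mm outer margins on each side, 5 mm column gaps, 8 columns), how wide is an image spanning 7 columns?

229.5 mm

Take off 32 mm of margins, leaving 263 mm.
8 columns + 7 column gaps: 8c + 7·5 = 263.
8c = 263 − 35 = 228, so c = 28.5 mm.
7-column span = 7·28.5 + 6·5 = 229.5 mm.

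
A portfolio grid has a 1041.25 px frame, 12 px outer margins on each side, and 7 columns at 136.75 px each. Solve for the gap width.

10 px

Content width = 1041.25 − 2·12 = 1017.25 px.
Columns use 957.25 px, leaving 60 px across 6 gaps = 10 px each.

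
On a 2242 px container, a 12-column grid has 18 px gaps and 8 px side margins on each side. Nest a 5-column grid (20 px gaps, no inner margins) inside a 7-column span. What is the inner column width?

242.2 px

Inside the margins: 2242 − 16 = 2226 px.
12 columns + 11 gaps: 12c + 11·18 = 2226.
12c = 2226 − 198 = 2028, so c = 169 px.
7 columns plus 6 gaps: 1183 + 108 = 1291 px.
1291 − 4·20 = 1211; ÷5 gives d = 242.2 px.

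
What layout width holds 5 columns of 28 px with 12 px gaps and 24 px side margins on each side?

236 px

Total width: 2·24 + 5·28 + 4·12 = 236 px.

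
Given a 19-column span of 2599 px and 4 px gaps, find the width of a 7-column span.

19c + 18·4 = 2599 → 19c = 2527 → c = 133 px.
Span of 7: 7·133 + 6·4 = 931 + 24 = 955 px.

955 px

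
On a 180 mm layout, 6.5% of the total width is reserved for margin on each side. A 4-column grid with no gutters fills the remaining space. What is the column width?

39.15 mm

Margins: 6.5% × 180 = 11.7 mm each, so content = 180 − 23.4 = 156.6 mm.
4c = 156.6 → c = 39.15 mm.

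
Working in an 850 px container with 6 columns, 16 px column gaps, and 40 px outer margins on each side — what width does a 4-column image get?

508 px

Subtract both margins: 850 − 2·40 = 770 px.
6 columns + 5 column gaps: 6c + 5·16 = 770.
6c = 770 − 80 = 690, so c = 115 px.
4 columns plus 3 column gaps: 460 + 48 = 508 px.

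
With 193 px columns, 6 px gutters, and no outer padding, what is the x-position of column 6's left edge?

995 px

Each column+gutter stride is 199 px; with no margin, 5 of them is 995 px.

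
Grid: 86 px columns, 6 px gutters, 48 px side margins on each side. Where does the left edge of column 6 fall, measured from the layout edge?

Column 6 starts at margin + 5·(column + gutter) = 48 + 5·92 = 508 px.

508 px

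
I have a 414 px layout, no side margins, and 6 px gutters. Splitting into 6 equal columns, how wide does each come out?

64 px

414 − 5·6 = 384; ÷6 gives c = 64 px.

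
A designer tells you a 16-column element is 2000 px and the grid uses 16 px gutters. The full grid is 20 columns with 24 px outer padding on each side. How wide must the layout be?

2552 px

16 columns + 15 gutters: 16c + 15·16 = 2000.
16c = 2000 − 240 = 1760, so c = 110 px.
Layout = 2·24 + 20·110 + 19·16 = 48 + 2200 + 304 = 2552 px.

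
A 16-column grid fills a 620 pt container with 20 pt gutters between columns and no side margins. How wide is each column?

20 pt

16 columns + 15 gutters: 16c + 15·20 = 620.
16c = 620 − 300 = 320, so c = 20 pt.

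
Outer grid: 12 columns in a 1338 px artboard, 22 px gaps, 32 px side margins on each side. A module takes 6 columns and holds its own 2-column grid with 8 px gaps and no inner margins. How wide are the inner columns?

309 px

Outer content = 1338 − 2·32 = 1274 px.
Subtracting 11 gaps of 22 leaves 1032 for 12 columns, so c = 86 px.
6-column span = 6·86 + 5·22 = 626 px.
626 − 1·8 = 618; ÷2 gives d = 309 px.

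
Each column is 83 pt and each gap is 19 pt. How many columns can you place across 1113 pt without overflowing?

11 columns: 11·83 + 10·19 = 1103 pt ≤ 1113.
12 columns: 1205 pt > 1113. So 11.

11 columns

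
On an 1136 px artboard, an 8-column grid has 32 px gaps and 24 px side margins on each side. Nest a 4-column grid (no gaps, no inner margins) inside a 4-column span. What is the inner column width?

132 px

Outer content = 1136 − 2·24 = 1088 px.
Subtracting 7 gaps of 32 leaves 864 for 8 columns, so c = 108 px.
Span of 4: 4·108 + 3·32 = 432 + 96 = 528 px.
With no gaps, each column is 528/4 = 132 px.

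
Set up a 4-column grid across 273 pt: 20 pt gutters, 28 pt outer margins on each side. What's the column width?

39.25 pt

Content width = 273 − 2·28 = 217 pt.
217 − 3·20 = 157; ÷4 gives c = 39.25 pt.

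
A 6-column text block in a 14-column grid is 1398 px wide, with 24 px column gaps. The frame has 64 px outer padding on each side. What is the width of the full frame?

1398 − 5·24 = 1278; ÷6 gives c = 213 px.
Total width: 2·64 + 14·213 + 13·24 = 3422 px.

3422 px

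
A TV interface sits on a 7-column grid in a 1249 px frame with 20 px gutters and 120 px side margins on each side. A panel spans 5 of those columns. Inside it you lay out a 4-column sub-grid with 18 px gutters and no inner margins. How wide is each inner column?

Outer content = 1249 − 2·120 = 1009 px.
7 columns + 6 gutters: 7c + 6·20 = 1009.
7c = 1009 − 120 = 889, so c = 127 px.
Span of 5: 5·127 + 4·20 = 635 + 80 = 715 px.
Subtracting 3 gutters of 18 leaves 661 for 4 columns, so d = 165.25 px.

165.25 px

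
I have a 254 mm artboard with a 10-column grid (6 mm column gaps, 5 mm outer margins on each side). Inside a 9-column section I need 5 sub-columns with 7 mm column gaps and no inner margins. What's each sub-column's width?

Outer content = 254 − 2·5 = 244 mm.
10c + 9·6 = 244 → 10c = 190 → c = 19 mm.
9 columns plus 8 column gaps: 171 + 48 = 219 mm.
Subtracting 4 column gaps of 7 leaves 191 for 5 columns, so d = 38.2 mm.

38.2 mm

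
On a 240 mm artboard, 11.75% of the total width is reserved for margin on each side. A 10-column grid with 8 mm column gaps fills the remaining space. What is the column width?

Margins: 11.75% × 240 = 28.2 mm each, so content = 240 − 56.4 = 183.6 mm.
Subtracting 9 column gaps of 8 leaves 111.6 for 10 columns, so c = 11.16 mm.

11.16 mm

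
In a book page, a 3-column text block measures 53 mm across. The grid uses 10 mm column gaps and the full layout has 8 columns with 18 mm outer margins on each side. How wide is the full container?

53 − 2·10 = 33; ÷3 gives c = 11 mm.
Container = 2·18 + 8·11 + 7·10 = 36 + 88 + 70 = 194 mm.

194 mm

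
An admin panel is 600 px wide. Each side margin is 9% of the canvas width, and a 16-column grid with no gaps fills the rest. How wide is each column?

30.75 px

Margins: 9% × 600 = 54 px each, so content = 600 − 108 = 492 px.
With no gaps, each column is 492/16 = 30.75 px.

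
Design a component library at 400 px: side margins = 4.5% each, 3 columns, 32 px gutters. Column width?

100 px

400 × (1 − 2·4.5%) = 400 × 91% = 364 px for the columns.
Subtracting 2 gutters of 32 leaves 300 for 3 columns, so c = 100 px.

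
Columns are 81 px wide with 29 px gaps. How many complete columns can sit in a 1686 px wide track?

15 columns: 15·81 + 14·29 = 1621 px ≤ 1686.
16 columns: 1731 px > 1686. So 15.

15 columns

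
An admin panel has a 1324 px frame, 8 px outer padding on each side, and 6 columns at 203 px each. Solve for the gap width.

18 px

Inside the margins: 1324 − 16 = 1308 px.
6 columns take 6·203 = 1218 px; remaining 90 splits into 5 gaps.
g = 90 / 5 = 18 px.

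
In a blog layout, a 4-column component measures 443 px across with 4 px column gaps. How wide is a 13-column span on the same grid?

Subtracting 3 column gaps of 4 leaves 431 for 4 columns, so c = 107.75 px.
Span of 13: 13·107.75 + 12·4 = 1400.75 + 48 = 1448.75 px.

1448.75 px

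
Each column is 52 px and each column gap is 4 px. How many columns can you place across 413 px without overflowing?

7 columns: 7·52 + 6·4 = 388 px ≤ 413.
8 columns: 444 px > 413. So 7.

7 columns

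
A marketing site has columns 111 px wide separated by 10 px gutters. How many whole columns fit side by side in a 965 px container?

8 columns

8 columns: 8·111 + 7·10 = 958 px ≤ 965.
9 columns: 1079 px > 965. So 8.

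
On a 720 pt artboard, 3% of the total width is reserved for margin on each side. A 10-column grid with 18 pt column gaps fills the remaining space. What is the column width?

Each margin = 3% of 720 = 21.6 pt; content = 720 − 2·21.6 = 676.8 pt.
10c + 9·18 = 676.8 → 10c = 514.8 → c = 51.48 pt.

51.48 pt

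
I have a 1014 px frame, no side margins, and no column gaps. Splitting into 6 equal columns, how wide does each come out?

With no column gaps, each column is 1014/6 = 169 px.

169 px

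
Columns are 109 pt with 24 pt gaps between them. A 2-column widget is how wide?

242 pt

2 columns plus 1 gap: 218 + 24 = 242 pt.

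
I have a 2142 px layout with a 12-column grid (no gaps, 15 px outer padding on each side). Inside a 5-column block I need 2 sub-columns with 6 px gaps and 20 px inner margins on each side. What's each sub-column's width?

417 px

Inside the margins: 2142 − 30 = 2112 px.
2112 / 12 = 176 px per column.
5-column span = 5·176 = 880 px.
Inner content = 880 − 2·20 = 840 px.
Subtracting 1 gap of 6 leaves 834 for 2 columns, so d = 417 px.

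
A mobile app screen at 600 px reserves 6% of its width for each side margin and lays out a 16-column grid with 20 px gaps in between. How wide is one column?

Each margin = 6% of 600 = 36 px; content = 600 − 2·36 = 528 px.
528 − 15·20 = 228; ÷16 gives c = 14.25 px.

14.25 px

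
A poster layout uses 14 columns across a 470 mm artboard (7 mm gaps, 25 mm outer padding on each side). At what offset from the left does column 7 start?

208 mm

Take off 50 mm of margins, leaving 420 mm.
Subtracting 13 gaps of 7 leaves 329 for 14 columns, so c = 23.5 mm.
Before column 7: the margin + 6 columns + 6 gaps.
Offset = 25 + 6·(23.5 + 7) = 25 + 183 = 208 mm.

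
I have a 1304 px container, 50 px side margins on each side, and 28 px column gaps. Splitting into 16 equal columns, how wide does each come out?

49 px

Take off 100 px of margins, leaving 1204 px.
16 columns + 15 column gaps: 16c + 15·28 = 1204.
16c = 1204 − 420 = 784, so c = 49 px.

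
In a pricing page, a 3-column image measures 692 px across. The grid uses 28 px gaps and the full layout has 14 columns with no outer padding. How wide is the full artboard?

3332 px

3 columns + 2 gaps: 3c + 2·28 = 692.
3c = 692 − 56 = 636, so c = 212 px.
Total width: 14·212 + 13·28 = 3332 px.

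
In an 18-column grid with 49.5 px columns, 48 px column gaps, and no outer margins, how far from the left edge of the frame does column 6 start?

487.5 px

No margin, so column 6 starts at 5·(column + gutter) = 5·97.5 = 487.5 px.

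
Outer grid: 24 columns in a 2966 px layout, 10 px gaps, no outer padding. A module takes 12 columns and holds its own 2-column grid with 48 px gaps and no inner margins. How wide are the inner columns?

715 px

24c + 23·10 = 2966 → 24c = 2736 → c = 114 px.
Span of 12: 12·114 + 11·10 = 1368 + 110 = 1478 px.
Subtracting 1 gap of 48 leaves 1430 for 2 columns, so d = 715 px.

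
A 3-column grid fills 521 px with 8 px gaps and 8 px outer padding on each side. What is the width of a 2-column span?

Content width = 521 − 2·8 = 505 px.
Subtracting 2 gaps of 8 leaves 489 for 3 columns, so c = 163 px.
2-column span = 2·163 + 1·8 = 334 px.

334 px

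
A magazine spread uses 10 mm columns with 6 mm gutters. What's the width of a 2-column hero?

Span of 2: 2·10 + 1·6 = 20 + 6 = 26 mm.

26 mm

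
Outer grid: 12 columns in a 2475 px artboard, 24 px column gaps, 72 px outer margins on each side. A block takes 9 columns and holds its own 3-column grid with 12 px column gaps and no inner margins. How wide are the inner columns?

572.75 px

Outer content = 2475 − 2·72 = 2331 px.
2331 − 11·24 = 2067; ÷12 gives c = 172.25 px.
9 columns plus 8 column gaps: 1550.25 + 192 = 1742.25 px.
Subtracting 2 column gaps of 12 leaves 1718.25 for 3 columns, so d = 572.75 px.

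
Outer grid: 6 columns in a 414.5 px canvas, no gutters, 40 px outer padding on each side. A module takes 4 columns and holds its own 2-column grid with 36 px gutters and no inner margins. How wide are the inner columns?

Inside the margins: 414.5 − 80 = 334.5 px.
334.5 / 6 = 55.75 px per column.
With no gutters, 4 columns span 4·55.75 = 223 px.
Subtracting 1 gutter of 36 leaves 187 for 2 columns, so d = 93.5 px.

93.5 px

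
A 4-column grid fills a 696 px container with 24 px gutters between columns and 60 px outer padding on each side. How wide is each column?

126 px

Subtract both margins: 696 − 2·60 = 576 px.
576 − 3·24 = 504; ÷4 gives c = 126 px.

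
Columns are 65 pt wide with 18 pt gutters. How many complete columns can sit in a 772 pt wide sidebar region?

Each extra column adds 65 + 18 = 83 pt.
(772 + 18) / 83 = 9.52, so 9 columns fit.

9 columns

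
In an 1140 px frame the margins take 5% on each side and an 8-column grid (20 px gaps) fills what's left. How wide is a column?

110.75 px

1140 × (1 − 2·5%) = 1140 × 90% = 1026 px for the columns.
1026 − 7·20 = 886; ÷8 gives c = 110.75 px.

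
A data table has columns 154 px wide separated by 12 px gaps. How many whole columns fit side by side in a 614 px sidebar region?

3 columns: 3·154 + 2·12 = 486 px ≤ 614.
4 columns: 652 px > 614. So 3.

3 columns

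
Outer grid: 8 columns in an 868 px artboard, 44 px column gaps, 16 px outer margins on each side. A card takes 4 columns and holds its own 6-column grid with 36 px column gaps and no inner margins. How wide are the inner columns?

Subtract both margins: 868 − 2·16 = 836 px.
8c + 7·44 = 836 → 8c = 528 → c = 66 px.
4 columns plus 3 column gaps: 264 + 132 = 396 px.
6 columns + 5 column gaps: 6d + 5·36 = 396.
6d = 396 − 180 = 216, so d = 36 px.

36 px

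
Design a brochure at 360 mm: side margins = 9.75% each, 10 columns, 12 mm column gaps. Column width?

18.18 mm

Each margin = 9.75% of 360 = 35.1 mm; content = 360 − 2·35.1 = 289.8 mm.
289.8 − 9·12 = 181.8; ÷10 gives c = 18.18 mm.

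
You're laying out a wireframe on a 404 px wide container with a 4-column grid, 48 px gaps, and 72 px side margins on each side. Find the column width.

Content width = 404 − 2·72 = 260 px.
Subtracting 3 gaps of 48 leaves 116 for 4 columns, so c = 29 px.

29 px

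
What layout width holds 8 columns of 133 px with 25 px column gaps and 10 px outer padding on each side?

Total width: 2·10 + 8·133 + 7·25 = 1259 px.

1259 px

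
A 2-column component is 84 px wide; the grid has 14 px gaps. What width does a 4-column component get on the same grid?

2c + 1·14 = 84 → 2c = 70 → c = 35 px.
Span of 4: 4·35 + 3·14 = 140 + 42 = 182 px.

182 px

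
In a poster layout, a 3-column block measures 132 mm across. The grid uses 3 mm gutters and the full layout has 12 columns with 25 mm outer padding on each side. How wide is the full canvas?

Subtracting 2 gutters of 3 leaves 126 for 3 columns, so c = 42 mm.
Adding margins, columns and gutters: 50 + 504 + 33 = 587 mm.

587 mm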